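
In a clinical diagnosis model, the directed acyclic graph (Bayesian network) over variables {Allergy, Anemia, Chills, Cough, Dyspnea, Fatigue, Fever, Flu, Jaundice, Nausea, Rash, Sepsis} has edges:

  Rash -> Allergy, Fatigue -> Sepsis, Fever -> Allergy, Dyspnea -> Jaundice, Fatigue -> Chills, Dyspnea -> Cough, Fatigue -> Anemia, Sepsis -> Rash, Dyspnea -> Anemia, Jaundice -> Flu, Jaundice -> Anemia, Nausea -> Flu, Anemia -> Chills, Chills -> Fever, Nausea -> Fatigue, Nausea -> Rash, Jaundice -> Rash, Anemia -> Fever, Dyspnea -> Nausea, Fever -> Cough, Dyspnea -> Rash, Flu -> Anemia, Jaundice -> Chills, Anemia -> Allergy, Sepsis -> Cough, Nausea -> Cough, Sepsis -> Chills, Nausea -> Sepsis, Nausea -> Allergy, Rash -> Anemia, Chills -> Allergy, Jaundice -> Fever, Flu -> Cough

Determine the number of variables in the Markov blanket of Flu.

By definition, MB(Flu) is built from Flu's parents, Flu's children, and the co-parents of Flu.
Parents of Flu: Jaundice, Nausea.
Children of Flu: Anemia, Cough.
For each child, the remaining parents (spouses of Flu):
  Anemia: Dyspnea, Fatigue, Jaundice, Rash
  Cough: Dyspnea, Fever, Nausea, Sepsis
MB(Flu) = {Anemia, Cough, Dyspnea, Fatigue, Fever, Jaundice, Nausea, Rash, Sepsis}, which has 9 nodes.

9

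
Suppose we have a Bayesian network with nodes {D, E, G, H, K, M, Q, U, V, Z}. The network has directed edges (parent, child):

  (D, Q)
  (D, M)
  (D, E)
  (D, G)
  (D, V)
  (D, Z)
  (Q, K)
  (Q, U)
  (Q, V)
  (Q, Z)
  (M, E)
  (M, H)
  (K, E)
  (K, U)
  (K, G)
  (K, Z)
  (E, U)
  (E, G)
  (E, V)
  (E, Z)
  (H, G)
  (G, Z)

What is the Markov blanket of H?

{D, E, G, K, M}

The Markov blanket of a node is its parents, its children, and the other parents of its children.
H's children: G.
Pa(H) = {M}.
For each child, the remaining parents (spouses of H):
  G also has parents D, E, K.
Taking the union gives {D, E, G, K, M}.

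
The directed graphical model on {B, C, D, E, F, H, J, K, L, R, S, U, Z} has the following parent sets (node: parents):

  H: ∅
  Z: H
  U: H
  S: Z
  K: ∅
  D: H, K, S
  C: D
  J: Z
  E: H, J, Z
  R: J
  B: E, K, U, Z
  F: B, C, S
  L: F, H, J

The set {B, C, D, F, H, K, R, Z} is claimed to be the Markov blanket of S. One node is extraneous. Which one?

R

The Markov blanket of a node is its parents, its children, and the other parents of its children.
S has parent Z.
S has children D, F.
For each child, the remaining parents (spouses of S):
  parents(D) \ {S} = {H, K}.
  F also has parents B, C.
MB(S) = {B, C, D, F, H, K, Z}.
R is neither a parent, child, nor co-parent of S, so it does not belong.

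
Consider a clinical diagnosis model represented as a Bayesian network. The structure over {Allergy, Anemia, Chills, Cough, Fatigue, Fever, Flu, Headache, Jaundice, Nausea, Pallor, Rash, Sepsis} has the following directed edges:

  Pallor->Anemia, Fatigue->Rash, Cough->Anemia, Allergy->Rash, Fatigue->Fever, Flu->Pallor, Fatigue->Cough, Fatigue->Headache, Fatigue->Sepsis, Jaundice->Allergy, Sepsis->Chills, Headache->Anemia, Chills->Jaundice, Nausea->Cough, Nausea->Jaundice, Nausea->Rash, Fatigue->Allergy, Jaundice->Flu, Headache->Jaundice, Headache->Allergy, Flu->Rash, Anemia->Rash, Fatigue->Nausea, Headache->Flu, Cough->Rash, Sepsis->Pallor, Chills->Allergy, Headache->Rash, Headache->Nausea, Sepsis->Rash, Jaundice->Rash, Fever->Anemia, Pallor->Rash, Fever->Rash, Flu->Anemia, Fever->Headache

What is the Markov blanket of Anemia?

Anemia's parents: Cough, Fever, Flu, Headache, Pallor.
Anemia's children: Rash.
Other parents of Anemia's children:
  parents(Rash) \ {Anemia} = {Allergy, Cough, Fatigue, Fever, Flu, Headache, Jaundice, Nausea, Pallor, Sepsis}.
So the Markov blanket of Anemia is {Allergy, Cough, Fatigue, Fever, Flu, Headache, Jaundice, Nausea, Pallor, Rash, Sepsis}.

{Allergy, Cough, Fatigue, Fever, Flu, Headache, Jaundice, Nausea, Pallor, Rash, Sepsis}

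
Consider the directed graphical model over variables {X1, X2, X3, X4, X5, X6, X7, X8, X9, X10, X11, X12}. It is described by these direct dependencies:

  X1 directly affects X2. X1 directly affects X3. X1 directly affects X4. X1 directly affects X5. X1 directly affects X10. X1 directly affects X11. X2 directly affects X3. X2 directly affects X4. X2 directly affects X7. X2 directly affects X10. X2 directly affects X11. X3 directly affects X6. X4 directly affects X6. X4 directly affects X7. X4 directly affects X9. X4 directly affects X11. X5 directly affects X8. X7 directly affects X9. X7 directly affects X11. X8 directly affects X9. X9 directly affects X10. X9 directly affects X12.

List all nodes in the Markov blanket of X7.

{X1, X2, X4, X8, X9, X11}

The Markov blanket of a node is its parents, its children, and the other parents of its children.
Ch(X7) = {X9, X11}.
Parents of X7: X2, X4.
Other parents of X7's children:
  X9 also has parents X4, X8.
  X11's other parents are X1, X2, X4.
So the Markov blanket of X7 is {X1, X2, X4, X8, X9, X11}.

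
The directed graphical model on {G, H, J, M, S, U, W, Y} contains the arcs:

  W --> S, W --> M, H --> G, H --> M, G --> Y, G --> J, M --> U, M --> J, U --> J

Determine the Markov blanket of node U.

Parents of U: M.
U's children: J.
For each child, the remaining parents (spouses of U):
  J: G, M
MB(U) = {G, J, M}.

{G, J, M}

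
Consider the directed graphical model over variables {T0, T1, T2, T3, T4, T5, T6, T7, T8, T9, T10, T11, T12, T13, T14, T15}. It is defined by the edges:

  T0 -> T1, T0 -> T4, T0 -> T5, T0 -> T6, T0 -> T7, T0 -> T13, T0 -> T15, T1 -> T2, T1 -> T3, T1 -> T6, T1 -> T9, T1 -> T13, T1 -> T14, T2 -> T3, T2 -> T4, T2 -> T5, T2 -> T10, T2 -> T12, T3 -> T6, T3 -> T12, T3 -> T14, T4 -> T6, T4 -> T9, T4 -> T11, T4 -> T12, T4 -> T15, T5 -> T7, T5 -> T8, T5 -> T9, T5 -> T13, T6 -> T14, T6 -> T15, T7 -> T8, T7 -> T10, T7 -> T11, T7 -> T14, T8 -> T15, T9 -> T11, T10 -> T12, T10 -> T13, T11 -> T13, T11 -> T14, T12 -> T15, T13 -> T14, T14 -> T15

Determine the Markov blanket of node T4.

{T0, T1, T2, T3, T5, T6, T7, T8, T9, T10, T11, T12, T14, T15}

The Markov blanket of a node is its parents, its children, and the other parents of its children.
Pa(T4) = {T0, T2}.
T4 has children T6, T9, T11, T12, T15.
Parents of each child, excluding T4:
  T6's other parents are T0, T1, T3.
  parents(T9) \ {T4} = {T1, T5}.
  parents(T11) \ {T4} = {T7, T9}.
  T12's other parents are T2, T3, T10.
  parents(T15) \ {T4} = {T0, T6, T8, T12, T14}.
Taking the union gives {T0, T1, T2, T3, T5, T6, T7, T8, T9, T10, T11, T12, T14, T15}.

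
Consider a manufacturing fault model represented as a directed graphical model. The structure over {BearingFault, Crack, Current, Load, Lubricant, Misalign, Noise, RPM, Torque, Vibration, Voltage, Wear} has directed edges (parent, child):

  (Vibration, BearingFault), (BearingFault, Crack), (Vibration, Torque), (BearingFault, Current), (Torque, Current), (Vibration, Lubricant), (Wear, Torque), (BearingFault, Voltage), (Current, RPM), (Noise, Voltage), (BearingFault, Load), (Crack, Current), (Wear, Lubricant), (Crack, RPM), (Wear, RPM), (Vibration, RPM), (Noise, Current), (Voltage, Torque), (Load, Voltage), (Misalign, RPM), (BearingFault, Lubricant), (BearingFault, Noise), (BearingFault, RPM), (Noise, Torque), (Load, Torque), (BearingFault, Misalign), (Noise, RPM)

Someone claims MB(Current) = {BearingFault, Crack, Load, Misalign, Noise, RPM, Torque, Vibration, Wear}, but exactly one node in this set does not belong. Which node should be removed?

Parents of Current: BearingFault, Crack, Noise, Torque.
Children of Current: RPM.
Parents of each child, excluding Current:
  RPM's other parents are BearingFault, Crack, Misalign, Noise, Vibration, Wear.
MB(Current) = {BearingFault, Crack, Misalign, Noise, RPM, Torque, Vibration, Wear}.
Load is neither a parent, child, nor co-parent of Current, so it does not belong.

Load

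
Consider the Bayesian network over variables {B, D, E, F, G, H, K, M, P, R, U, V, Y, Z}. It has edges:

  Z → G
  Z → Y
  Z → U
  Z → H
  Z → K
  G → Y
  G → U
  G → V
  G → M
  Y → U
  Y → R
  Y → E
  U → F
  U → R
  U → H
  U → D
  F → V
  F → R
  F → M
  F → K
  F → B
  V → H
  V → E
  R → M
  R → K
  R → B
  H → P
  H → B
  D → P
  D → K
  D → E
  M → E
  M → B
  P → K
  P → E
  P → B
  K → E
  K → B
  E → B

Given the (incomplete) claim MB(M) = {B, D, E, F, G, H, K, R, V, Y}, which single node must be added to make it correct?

The Markov blanket of a node is its parents, its children, and the other parents of its children.
M has parents F, G, R.
Children of M: B, E.
Parents of each child, excluding M:
  E's other parents are D, K, P, V, Y.
  B's other parents are E, F, H, K, P, R.
MB(M) = {B, D, E, F, G, H, K, P, R, V, Y}.
Comparing with the claimed set, P is missing.

P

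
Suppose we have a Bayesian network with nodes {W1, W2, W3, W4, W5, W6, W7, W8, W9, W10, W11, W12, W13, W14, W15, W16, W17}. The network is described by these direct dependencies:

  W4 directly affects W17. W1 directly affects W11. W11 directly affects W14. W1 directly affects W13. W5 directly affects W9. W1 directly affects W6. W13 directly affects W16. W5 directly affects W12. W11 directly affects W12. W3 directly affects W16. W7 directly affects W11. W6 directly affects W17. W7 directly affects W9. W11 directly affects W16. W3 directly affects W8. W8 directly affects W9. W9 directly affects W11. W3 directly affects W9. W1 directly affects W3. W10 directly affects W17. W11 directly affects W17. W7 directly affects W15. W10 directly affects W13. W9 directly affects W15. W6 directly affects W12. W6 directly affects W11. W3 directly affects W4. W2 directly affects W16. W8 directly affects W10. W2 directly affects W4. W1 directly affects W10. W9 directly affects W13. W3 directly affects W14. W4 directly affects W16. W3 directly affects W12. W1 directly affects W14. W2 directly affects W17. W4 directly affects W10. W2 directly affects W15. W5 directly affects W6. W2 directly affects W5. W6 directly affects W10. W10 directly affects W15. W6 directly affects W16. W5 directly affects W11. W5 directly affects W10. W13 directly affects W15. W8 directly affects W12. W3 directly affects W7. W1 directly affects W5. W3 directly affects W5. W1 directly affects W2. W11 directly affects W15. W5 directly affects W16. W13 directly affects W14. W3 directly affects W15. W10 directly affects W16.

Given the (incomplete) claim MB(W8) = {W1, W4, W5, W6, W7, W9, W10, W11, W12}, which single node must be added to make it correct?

W3

A node's Markov blanket = Pa ∪ Ch ∪ (parents of Ch other than the node itself).
Parents of W8: W3.
Children of W8: W9, W10, W12.
Co-parents of W8 (other parents of its children):
  W9's other parents are W3, W5, W7.
  parents(W10) \ {W8} = {W1, W4, W5, W6}.
  W12's other parents are W3, W5, W6, W11.
MB(W8) = {W1, W3, W4, W5, W6, W7, W9, W10, W11, W12}.
Comparing with the claimed set, W3 is missing.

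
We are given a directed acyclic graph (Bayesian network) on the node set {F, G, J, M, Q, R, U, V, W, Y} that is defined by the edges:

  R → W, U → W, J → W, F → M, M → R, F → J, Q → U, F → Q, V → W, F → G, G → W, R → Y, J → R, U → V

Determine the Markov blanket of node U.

Recall MB(v) = parents ∪ children ∪ spouses, where spouses are the other parents of v's children.
U has parent Q.
U has children V, W.
Parents of each child, excluding U:
  V: —
  W: G, J, R, V
So the Markov blanket of U is {G, J, Q, R, V, W}.

{G, J, Q, R, V, W}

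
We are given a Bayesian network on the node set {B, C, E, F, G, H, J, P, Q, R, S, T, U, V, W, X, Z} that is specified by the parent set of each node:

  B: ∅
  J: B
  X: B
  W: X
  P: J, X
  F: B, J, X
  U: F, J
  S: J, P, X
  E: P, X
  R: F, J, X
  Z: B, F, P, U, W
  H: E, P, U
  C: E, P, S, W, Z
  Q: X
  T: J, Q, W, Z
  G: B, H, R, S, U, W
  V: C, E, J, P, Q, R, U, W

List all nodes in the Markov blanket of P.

{B, C, E, F, H, J, Q, R, S, U, V, W, X, Z}

P's parents: J, X.
P's children: C, E, H, S, V, Z.
Co-parents of P (other parents of its children):
  parents(S) \ {P} = {J, X}.
  E's other parent is X.
  Z also has parents B, F, U, W.
  H also has parents E, U.
  parents(C) \ {P} = {E, S, W, Z}.
  V's other parents are C, E, J, Q, R, U, W.
So the Markov blanket of P is {B, C, E, F, H, J, Q, R, S, U, V, W, X, Z}.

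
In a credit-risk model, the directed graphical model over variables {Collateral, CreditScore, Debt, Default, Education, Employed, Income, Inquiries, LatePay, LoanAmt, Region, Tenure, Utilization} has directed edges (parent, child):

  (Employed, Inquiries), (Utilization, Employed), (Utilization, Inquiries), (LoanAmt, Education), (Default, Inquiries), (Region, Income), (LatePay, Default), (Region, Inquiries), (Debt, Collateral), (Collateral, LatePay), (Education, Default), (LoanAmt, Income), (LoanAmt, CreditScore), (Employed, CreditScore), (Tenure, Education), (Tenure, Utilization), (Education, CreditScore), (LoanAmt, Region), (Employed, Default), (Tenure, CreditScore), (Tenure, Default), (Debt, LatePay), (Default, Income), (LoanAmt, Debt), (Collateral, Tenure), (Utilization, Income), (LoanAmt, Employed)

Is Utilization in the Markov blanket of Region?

Yes

Utilization is a co-parent of Region: both are parents of Income, Inquiries.
So Utilization ∈ MB(Region).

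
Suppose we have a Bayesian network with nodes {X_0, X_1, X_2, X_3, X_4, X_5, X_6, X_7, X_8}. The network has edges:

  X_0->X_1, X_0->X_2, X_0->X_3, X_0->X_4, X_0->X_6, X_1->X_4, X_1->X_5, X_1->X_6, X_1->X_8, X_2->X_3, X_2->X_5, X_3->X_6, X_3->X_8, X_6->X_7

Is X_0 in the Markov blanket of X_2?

X_0 is a parent of X_2.
So X_0 ∈ MB(X_2).

Yes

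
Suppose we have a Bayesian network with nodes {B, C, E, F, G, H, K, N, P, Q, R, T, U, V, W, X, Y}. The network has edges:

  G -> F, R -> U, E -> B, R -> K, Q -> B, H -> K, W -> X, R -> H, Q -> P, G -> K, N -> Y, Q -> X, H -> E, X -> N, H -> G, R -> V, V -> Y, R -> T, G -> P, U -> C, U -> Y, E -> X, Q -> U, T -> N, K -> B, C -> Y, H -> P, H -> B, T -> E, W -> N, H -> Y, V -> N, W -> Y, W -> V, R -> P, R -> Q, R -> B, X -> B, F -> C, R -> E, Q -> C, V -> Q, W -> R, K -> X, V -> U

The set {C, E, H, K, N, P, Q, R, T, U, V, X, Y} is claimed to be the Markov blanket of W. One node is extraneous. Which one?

A node's Markov blanket = Pa ∪ Ch ∪ (parents of Ch other than the node itself).
Pa(W) = {}.
W has children N, R, V, X, Y.
For each child, the remaining parents (spouses of W):
  R: no additional parents.
  V's other parent is R.
  X also has parents E, K, Q.
  parents(N) \ {W} = {T, V, X}.
  parents(Y) \ {W} = {C, H, N, U, V}.
MB(W) = {C, E, H, K, N, Q, R, T, U, V, X, Y}.
P is neither a parent, child, nor co-parent of W, so it does not belong.

P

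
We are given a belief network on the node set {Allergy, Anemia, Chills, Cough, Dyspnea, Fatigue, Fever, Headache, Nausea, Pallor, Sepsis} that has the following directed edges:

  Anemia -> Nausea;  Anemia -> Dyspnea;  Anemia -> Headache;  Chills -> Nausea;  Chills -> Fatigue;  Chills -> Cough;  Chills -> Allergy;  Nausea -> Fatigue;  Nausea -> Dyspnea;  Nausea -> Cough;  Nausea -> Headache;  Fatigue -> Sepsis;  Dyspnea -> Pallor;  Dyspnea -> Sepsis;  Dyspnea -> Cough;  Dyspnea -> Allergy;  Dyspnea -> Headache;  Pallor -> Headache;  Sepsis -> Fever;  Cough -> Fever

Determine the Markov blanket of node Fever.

{Cough, Sepsis}

Fever's parents: Cough, Sepsis.
Ch(Fever) = {}.
With no children, Fever has no spouses; the co-parent set is empty.
Taking the union gives {Cough, Sepsis}.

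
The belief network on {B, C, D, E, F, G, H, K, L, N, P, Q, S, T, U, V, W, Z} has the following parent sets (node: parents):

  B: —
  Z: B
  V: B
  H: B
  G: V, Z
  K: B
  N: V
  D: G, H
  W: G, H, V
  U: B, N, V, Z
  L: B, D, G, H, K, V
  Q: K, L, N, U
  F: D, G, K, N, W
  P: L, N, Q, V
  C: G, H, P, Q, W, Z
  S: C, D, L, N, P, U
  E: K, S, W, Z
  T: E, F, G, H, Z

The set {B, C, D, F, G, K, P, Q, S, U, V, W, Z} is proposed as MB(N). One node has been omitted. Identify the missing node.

Parents of N: V.
Ch(N) = {F, P, Q, S, U}.
Other parents of N's children:
  U's other parents are B, V, Z.
  Q's other parents are K, L, U.
  F's other parents are D, G, K, W.
  P also has parents L, Q, V.
  S also has parents C, D, L, P, U.
MB(N) = {B, C, D, F, G, K, L, P, Q, S, U, V, W, Z}.
Comparing with the claimed set, L is missing.

L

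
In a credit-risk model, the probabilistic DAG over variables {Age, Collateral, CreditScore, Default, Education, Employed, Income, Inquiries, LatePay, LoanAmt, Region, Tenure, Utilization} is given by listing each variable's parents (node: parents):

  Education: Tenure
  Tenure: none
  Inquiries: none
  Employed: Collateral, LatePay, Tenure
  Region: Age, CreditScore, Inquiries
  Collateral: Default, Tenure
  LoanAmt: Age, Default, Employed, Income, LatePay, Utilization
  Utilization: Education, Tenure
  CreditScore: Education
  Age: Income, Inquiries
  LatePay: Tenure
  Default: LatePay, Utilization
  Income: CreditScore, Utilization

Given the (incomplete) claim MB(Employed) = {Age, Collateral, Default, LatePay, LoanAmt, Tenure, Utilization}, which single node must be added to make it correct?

By definition, MB(Employed) is built from Employed's parents, Employed's children, and the co-parents of Employed.
Employed has parents Collateral, LatePay, Tenure.
Children of Employed: LoanAmt.
Other parents of Employed's children:
  LoanAmt: Age, Default, Income, LatePay, Utilization
MB(Employed) = {Age, Collateral, Default, Income, LatePay, LoanAmt, Tenure, Utilization}.
Comparing with the claimed set, Income is missing.

Income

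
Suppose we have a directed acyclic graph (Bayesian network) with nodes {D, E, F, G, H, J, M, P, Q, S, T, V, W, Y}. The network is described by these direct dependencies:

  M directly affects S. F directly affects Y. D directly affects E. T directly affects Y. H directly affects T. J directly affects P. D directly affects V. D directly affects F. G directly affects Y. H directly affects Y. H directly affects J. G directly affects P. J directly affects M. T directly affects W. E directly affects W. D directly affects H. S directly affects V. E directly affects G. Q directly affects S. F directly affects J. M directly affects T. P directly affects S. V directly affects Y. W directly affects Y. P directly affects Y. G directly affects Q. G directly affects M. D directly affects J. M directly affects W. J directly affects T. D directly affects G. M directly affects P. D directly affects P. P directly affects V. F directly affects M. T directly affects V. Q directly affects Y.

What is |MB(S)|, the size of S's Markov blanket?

S's children: V.
Pa(S) = {M, P, Q}.
Other parents of S's children:
  V's other parents are D, P, T.
MB(S) = {D, M, P, Q, T, V}, which has 6 nodes.

6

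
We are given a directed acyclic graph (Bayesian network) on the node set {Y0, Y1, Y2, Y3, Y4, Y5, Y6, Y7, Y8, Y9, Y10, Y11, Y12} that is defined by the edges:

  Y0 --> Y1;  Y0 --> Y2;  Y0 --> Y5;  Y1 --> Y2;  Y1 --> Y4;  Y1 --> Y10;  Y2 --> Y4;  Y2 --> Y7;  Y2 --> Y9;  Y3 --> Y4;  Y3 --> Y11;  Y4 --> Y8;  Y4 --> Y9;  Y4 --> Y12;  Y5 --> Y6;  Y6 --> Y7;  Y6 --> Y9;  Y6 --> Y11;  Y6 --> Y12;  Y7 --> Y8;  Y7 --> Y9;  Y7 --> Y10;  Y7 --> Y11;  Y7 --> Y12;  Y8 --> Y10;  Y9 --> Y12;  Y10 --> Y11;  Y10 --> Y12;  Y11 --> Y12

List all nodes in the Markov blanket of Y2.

A node's Markov blanket = Pa ∪ Ch ∪ (parents of Ch other than the node itself).
Y2 has parents Y0, Y1.
Ch(Y2) = {Y4, Y7, Y9}.
For each child, the remaining parents (spouses of Y2):
  Y4 also has parents Y1, Y3.
  parents(Y7) \ {Y2} = {Y6}.
  parents(Y9) \ {Y2} = {Y4, Y6, Y7}.
So the Markov blanket of Y2 is {Y0, Y1, Y3, Y4, Y6, Y7, Y9}.

{Y0, Y1, Y3, Y4, Y6, Y7, Y9}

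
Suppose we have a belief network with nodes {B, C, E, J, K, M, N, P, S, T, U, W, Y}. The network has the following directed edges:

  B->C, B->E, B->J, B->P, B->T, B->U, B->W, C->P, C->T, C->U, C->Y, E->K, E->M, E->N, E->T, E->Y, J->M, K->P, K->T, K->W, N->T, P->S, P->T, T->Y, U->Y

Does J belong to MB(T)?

A node's Markov blanket = Pa ∪ Ch ∪ (parents of Ch other than the node itself).
T has child Y.
Parents of T: B, C, E, K, N, P.
For each child, the remaining parents (spouses of T):
  Y: C, E, U
MB(T) = {B, C, E, K, N, P, U, Y}; J is not in this set.

No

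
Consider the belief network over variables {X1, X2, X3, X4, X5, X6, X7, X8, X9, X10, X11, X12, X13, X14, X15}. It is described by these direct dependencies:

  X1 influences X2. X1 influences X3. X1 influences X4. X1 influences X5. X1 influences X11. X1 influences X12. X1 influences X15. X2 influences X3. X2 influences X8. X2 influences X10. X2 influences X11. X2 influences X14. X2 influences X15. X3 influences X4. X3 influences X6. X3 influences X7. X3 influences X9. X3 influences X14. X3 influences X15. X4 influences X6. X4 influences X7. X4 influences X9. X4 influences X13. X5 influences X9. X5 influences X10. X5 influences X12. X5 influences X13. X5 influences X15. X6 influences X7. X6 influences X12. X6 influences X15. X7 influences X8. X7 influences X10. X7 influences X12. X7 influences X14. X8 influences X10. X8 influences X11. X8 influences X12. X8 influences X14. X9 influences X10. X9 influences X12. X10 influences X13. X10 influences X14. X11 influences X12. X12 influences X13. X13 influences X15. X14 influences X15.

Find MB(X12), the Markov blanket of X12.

X12 has parents X1, X5, X6, X7, X8, X9, X11.
X12 has child X13.
Co-parents of X12 (other parents of its children):
  parents(X13) \ {X12} = {X4, X5, X10}.
MB(X12) = {X1, X4, X5, X6, X7, X8, X9, X10, X11, X13}.

{X1, X4, X5, X6, X7, X8, X9, X10, X11, X13}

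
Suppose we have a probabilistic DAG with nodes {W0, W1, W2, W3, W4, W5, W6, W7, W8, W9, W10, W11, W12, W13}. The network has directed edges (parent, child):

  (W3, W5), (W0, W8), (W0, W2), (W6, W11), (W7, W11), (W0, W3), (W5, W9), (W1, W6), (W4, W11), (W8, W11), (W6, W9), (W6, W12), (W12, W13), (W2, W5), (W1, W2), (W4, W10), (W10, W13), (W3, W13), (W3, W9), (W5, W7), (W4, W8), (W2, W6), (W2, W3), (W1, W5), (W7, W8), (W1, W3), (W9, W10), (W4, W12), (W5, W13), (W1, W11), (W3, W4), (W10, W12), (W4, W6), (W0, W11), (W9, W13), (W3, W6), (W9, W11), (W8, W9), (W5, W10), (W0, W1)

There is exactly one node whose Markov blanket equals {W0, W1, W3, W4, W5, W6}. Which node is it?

W2

The target node must have every member of {W0, W1, W3, W4, W5, W6} as a parent, child, or co-parent, and no others.
Parents of W2: W0, W1; children: W3, W5, W6; co-parents: W0, W1, W3, W4.
These exactly cover the given set, so the node is W2.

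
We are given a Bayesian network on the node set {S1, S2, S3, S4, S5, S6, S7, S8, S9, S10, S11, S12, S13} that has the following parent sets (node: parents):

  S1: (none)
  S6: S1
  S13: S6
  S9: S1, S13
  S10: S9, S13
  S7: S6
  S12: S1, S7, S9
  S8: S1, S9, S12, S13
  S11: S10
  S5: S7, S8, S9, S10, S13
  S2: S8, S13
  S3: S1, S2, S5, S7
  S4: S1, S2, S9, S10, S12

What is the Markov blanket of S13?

{S1, S2, S5, S6, S7, S8, S9, S10, S12}

Pa(S13) = {S6}.
S13 has children S2, S5, S8, S9, S10.
Co-parents of S13 (other parents of its children):
  parents(S9) \ {S13} = {S1}.
  S10's other parent is S9.
  S8's other parents are S1, S9, S12.
  parents(S5) \ {S13} = {S7, S8, S9, S10}.
  S2's other parent is S8.
MB(S13) = {S1, S2, S5, S6, S7, S8, S9, S10, S12}.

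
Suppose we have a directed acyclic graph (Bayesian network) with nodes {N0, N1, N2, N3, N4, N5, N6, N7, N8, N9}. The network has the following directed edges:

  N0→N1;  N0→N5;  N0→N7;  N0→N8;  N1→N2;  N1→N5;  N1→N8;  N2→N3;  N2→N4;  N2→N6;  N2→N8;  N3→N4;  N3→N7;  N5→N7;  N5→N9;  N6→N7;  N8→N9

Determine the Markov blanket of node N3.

{N0, N2, N4, N5, N6, N7}

A node's Markov blanket = Pa ∪ Ch ∪ (parents of Ch other than the node itself).
N3 has parent N2.
Children of N3: N4, N7.
Co-parents of N3 (other parents of its children):
  N4 also has parent N2.
  N7's other parents are N0, N5, N6.
Taking the union gives {N0, N2, N4, N5, N6, N7}.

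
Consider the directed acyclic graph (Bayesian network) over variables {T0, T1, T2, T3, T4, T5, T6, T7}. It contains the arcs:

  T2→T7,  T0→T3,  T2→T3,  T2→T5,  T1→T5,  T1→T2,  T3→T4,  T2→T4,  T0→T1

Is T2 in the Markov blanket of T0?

Yes

T2 is a co-parent of T0: both are parents of T3.
So T2 ∈ MB(T0).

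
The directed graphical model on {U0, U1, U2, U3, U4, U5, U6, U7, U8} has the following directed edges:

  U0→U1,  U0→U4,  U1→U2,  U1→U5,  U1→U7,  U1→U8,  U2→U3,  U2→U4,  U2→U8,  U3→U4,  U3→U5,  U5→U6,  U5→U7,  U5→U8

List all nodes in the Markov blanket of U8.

{U1, U2, U5}

By definition, MB(U8) is built from U8's parents, U8's children, and the co-parents of U8.
Children of U8: none.
U8 has parents U1, U2, U5.
With no children, U8 has no spouses; the co-parent set is empty.
Union: {U1, U2, U5} ∪ {} ∪ {} = {U1, U2, U5}.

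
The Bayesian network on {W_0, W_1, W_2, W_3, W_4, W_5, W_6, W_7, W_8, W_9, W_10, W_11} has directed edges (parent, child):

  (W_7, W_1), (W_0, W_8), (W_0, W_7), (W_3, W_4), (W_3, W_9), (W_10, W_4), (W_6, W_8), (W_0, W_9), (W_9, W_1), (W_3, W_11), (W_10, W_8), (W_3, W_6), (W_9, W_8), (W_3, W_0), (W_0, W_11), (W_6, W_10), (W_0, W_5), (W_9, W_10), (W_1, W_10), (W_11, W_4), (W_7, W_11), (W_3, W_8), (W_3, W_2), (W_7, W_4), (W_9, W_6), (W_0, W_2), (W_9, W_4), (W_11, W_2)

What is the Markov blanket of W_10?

The Markov blanket of a node is its parents, its children, and the other parents of its children.
Ch(W_10) = {W_4, W_8}.
Parents of W_10: W_1, W_6, W_9.
Other parents of W_10's children:
  parents(W_4) \ {W_10} = {W_3, W_7, W_9, W_11}.
  parents(W_8) \ {W_10} = {W_0, W_3, W_6, W_9}.
So the Markov blanket of W_10 is {W_0, W_1, W_3, W_4, W_6, W_7, W_8, W_9, W_11}.

{W_0, W_1, W_3, W_4, W_6, W_7, W_8, W_9, W_11}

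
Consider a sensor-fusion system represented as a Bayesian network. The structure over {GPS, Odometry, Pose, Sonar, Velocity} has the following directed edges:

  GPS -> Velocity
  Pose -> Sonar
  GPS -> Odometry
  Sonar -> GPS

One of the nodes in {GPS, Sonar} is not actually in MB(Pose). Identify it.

GPS

Pose has child Sonar.
Pose has no parents.
Other parents of Pose's children:
  Sonar: no additional parents.
MB(Pose) = {Sonar}.
GPS is neither a parent, child, nor co-parent of Pose, so it does not belong.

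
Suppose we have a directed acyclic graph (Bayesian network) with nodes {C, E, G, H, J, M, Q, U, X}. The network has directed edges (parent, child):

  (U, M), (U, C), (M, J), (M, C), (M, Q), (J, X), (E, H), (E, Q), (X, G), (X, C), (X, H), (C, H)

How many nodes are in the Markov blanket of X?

X has parent J.
X has children C, G, H.
For each child, the remaining parents (spouses of X):
  G: —
  C: M, U
  H: C, E
MB(X) = {C, E, G, H, J, M, U}, which has 7 nodes.

7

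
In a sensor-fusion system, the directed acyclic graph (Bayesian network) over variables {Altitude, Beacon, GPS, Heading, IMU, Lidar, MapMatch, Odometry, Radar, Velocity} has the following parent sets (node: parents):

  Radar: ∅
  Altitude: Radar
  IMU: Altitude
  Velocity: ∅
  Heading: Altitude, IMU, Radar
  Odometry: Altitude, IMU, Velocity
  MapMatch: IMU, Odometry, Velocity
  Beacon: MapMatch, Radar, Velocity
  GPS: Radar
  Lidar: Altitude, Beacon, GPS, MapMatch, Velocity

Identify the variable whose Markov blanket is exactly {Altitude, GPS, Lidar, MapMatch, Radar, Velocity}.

Beacon

The target node must have every member of {Altitude, GPS, Lidar, MapMatch, Radar, Velocity} as a parent, child, or co-parent, and no others.
Parents of Beacon: MapMatch, Radar, Velocity; children: Lidar; co-parents: Altitude, GPS, MapMatch, Velocity.
These exactly cover the given set, so the node is Beacon.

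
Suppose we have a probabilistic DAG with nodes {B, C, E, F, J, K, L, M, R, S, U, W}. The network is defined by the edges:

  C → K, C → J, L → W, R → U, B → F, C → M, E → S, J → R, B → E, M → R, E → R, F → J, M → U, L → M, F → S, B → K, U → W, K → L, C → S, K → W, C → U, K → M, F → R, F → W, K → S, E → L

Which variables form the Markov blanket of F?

{B, C, E, J, K, L, M, R, S, U, W}

Recall MB(v) = parents ∪ children ∪ spouses, where spouses are the other parents of v's children.
F has children J, R, S, W.
F has parent B.
Co-parents of F (other parents of its children):
  J: C
  R: E, J, M
  S: C, E, K
  W: K, L, U
MB(F) = {B, C, E, J, K, L, M, R, S, U, W}.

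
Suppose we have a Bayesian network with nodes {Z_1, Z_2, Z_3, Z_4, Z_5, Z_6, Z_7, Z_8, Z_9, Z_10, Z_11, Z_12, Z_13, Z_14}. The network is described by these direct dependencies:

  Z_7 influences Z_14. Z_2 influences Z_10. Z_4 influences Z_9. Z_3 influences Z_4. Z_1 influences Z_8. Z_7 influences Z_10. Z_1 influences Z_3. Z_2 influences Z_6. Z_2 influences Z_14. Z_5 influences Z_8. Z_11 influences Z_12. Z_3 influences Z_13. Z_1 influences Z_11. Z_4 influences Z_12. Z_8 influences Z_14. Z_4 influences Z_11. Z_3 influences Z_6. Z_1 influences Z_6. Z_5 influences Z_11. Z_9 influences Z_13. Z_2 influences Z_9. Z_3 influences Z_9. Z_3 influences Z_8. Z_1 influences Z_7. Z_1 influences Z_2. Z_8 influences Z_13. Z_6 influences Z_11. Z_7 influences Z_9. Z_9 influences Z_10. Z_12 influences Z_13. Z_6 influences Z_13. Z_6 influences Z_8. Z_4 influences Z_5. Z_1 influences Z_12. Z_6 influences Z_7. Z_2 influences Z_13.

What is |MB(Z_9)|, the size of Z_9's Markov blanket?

By definition, MB(Z_9) is built from Z_9's parents, Z_9's children, and the co-parents of Z_9.
Parents of Z_9: Z_2, Z_3, Z_4, Z_7.
Children of Z_9: Z_10, Z_13.
Parents of each child, excluding Z_9:
  Z_10 also has parents Z_2, Z_7.
  parents(Z_13) \ {Z_9} = {Z_2, Z_3, Z_6, Z_8, Z_12}.
MB(Z_9) = {Z_2, Z_3, Z_4, Z_6, Z_7, Z_8, Z_10, Z_12, Z_13}, which has 9 nodes.

9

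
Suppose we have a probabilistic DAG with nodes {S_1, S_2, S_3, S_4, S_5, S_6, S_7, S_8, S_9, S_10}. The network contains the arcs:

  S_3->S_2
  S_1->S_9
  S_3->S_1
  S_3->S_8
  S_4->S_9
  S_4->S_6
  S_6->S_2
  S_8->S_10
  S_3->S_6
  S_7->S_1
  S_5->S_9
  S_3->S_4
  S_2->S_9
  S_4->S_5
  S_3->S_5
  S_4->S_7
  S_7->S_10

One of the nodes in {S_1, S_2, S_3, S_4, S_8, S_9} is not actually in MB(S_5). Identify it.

S_8

Parents of S_5: S_3, S_4.
Children of S_5: S_9.
Co-parents of S_5 (other parents of its children):
  S_9 also has parents S_1, S_2, S_4.
MB(S_5) = {S_1, S_2, S_3, S_4, S_9}.
S_8 is neither a parent, child, nor co-parent of S_5, so it does not belong.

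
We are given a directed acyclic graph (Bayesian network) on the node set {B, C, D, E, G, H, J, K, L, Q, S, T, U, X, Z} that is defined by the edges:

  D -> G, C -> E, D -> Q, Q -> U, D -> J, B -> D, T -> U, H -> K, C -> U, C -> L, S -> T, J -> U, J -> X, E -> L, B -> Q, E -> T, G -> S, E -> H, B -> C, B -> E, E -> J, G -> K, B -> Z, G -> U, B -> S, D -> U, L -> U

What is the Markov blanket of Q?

{B, C, D, G, J, L, T, U}

Q has parents B, D.
Q has child U.
For each child, the remaining parents (spouses of Q):
  U's other parents are C, D, G, J, L, T.
Taking the union gives {B, C, D, G, J, L, T, U}.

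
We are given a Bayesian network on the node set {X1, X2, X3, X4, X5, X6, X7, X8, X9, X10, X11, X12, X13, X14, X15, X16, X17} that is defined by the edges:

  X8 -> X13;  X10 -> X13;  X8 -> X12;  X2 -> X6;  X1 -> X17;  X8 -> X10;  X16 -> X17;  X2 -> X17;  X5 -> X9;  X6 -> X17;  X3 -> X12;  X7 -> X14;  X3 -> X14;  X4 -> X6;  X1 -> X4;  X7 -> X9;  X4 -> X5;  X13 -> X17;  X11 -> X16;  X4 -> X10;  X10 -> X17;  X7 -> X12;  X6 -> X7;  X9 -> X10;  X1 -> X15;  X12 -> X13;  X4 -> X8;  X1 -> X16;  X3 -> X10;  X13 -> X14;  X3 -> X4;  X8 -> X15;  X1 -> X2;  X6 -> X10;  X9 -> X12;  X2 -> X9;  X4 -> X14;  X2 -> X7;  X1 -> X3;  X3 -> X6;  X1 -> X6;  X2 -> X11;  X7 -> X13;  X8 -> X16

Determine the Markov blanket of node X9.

{X2, X3, X4, X5, X6, X7, X8, X10, X12}

Recall MB(v) = parents ∪ children ∪ spouses, where spouses are the other parents of v's children.
X9's parents: X2, X5, X7.
X9 has children X10, X12.
For each child, the remaining parents (spouses of X9):
  X10 also has parents X3, X4, X6, X8.
  parents(X12) \ {X9} = {X3, X7, X8}.
So the Markov blanket of X9 is {X2, X3, X4, X5, X6, X7, X8, X10, X12}.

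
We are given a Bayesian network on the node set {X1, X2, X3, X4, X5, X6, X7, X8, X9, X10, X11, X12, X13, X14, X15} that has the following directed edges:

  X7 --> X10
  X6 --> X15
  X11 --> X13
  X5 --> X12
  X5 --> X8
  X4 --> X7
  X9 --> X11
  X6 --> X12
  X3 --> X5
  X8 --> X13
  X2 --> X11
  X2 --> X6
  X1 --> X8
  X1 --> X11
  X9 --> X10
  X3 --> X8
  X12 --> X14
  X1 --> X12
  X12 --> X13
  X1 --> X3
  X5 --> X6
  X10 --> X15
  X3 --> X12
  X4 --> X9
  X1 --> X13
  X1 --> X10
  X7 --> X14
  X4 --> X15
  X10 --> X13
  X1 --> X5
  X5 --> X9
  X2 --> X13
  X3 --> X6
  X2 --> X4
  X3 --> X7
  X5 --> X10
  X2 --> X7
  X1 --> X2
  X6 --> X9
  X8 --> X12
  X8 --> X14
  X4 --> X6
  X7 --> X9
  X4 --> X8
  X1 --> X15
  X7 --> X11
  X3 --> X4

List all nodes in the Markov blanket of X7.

Recall MB(v) = parents ∪ children ∪ spouses, where spouses are the other parents of v's children.
X7 has parents X2, X3, X4.
Children of X7: X9, X10, X11, X14.
Co-parents of X7 (other parents of its children):
  X9 also has parents X4, X5, X6.
  X10 also has parents X1, X5, X9.
  parents(X11) \ {X7} = {X1, X2, X9}.
  parents(X14) \ {X7} = {X8, X12}.
MB(X7) = {X1, X2, X3, X4, X5, X6, X8, X9, X10, X11, X12, X14}.

{X1, X2, X3, X4, X5, X6, X8, X9, X10, X11, X12, X14}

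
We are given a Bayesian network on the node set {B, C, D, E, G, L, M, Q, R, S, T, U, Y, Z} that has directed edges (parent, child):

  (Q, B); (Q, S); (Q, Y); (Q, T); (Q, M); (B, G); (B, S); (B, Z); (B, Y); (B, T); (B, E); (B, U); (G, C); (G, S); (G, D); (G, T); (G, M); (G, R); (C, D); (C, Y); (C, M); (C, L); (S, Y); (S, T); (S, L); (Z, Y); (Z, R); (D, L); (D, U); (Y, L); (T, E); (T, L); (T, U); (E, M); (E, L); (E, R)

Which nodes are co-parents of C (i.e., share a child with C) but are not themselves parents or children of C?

{B, E, Q, S, T, Z}

Children of C: D, L, M, Y.
  parents(D) \ {C} = {G}.
  Y's other parents are B, Q, S, Z.
  M also has parents E, G, Q.
  L also has parents D, E, S, T, Y.
Excluding nodes already adjacent to C (D, G, L, M, Y), the co-parent-only contribution is {B, E, Q, S, T, Z}.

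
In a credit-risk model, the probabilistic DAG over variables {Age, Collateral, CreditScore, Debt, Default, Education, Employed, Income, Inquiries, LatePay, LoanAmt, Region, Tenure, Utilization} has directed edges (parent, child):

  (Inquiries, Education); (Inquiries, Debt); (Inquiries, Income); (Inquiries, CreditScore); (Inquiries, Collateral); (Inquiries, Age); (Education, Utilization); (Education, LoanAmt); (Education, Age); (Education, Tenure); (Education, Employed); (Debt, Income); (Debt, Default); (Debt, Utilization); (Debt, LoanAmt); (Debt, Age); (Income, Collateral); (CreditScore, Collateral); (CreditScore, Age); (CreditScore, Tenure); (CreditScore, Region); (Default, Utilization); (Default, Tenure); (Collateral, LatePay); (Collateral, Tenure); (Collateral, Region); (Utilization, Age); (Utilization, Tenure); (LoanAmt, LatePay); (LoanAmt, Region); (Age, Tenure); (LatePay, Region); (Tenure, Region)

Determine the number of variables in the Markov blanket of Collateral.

Collateral's parents: CreditScore, Income, Inquiries.
Collateral's children: LatePay, Region, Tenure.
For each child, the remaining parents (spouses of Collateral):
  parents(LatePay) \ {Collateral} = {LoanAmt}.
  parents(Tenure) \ {Collateral} = {Age, CreditScore, Default, Education, Utilization}.
  Region also has parents CreditScore, LatePay, LoanAmt, Tenure.
MB(Collateral) = {Age, CreditScore, Default, Education, Income, Inquiries, LatePay, LoanAmt, Region, Tenure, Utilization}, which has 11 nodes.

11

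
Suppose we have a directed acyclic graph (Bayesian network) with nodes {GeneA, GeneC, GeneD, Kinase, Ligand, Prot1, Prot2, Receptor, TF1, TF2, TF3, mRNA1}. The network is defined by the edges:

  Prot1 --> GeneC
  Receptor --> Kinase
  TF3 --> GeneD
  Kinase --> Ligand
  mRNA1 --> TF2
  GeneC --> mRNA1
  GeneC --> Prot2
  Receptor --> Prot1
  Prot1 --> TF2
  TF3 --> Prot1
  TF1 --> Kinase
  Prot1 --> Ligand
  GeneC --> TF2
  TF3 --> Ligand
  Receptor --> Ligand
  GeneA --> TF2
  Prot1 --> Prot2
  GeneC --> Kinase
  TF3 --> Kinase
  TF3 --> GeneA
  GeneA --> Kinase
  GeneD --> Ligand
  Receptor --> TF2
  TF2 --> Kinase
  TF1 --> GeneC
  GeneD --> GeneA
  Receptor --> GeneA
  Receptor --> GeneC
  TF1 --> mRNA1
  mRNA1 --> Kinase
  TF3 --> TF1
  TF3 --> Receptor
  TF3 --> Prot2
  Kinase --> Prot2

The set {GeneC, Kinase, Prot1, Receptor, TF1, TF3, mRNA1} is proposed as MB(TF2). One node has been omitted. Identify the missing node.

TF2 has parents GeneA, GeneC, Prot1, Receptor, mRNA1.
Ch(TF2) = {Kinase}.
Other parents of TF2's children:
  parents(Kinase) \ {TF2} = {GeneA, GeneC, Receptor, TF1, TF3, mRNA1}.
MB(TF2) = {GeneA, GeneC, Kinase, Prot1, Receptor, TF1, TF3, mRNA1}.
Comparing with the claimed set, GeneA is missing.

GeneA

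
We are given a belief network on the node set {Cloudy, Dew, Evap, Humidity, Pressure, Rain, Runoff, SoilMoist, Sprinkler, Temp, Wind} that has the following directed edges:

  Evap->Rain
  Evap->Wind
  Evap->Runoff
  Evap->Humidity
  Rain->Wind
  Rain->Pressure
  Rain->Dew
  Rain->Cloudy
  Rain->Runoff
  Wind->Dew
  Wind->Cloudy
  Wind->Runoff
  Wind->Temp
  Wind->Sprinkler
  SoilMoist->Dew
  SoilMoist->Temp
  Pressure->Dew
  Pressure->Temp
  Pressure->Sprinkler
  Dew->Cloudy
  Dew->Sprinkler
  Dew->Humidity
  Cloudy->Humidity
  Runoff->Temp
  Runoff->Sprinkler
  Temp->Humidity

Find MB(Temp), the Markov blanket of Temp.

The Markov blanket of a node is its parents, its children, and the other parents of its children.
Pa(Temp) = {Pressure, Runoff, SoilMoist, Wind}.
Temp's children: Humidity.
For each child, the remaining parents (spouses of Temp):
  Humidity's other parents are Cloudy, Dew, Evap.
Taking the union gives {Cloudy, Dew, Evap, Humidity, Pressure, Runoff, SoilMoist, Wind}.

{Cloudy, Dew, Evap, Humidity, Pressure, Runoff, SoilMoist, Wind}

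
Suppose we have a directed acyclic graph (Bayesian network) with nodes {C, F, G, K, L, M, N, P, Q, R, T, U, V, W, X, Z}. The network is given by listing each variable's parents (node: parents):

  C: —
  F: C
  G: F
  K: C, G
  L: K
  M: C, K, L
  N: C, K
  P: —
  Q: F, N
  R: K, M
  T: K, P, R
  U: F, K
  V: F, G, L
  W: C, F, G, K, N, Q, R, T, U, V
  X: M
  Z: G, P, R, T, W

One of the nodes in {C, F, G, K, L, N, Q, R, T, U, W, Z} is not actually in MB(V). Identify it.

Z

Recall MB(v) = parents ∪ children ∪ spouses, where spouses are the other parents of v's children.
V's children: W.
V's parents: F, G, L.
Parents of each child, excluding V:
  W's other parents are C, F, G, K, N, Q, R, T, U.
MB(V) = {C, F, G, K, L, N, Q, R, T, U, W}.
Z is neither a parent, child, nor co-parent of V, so it does not belong.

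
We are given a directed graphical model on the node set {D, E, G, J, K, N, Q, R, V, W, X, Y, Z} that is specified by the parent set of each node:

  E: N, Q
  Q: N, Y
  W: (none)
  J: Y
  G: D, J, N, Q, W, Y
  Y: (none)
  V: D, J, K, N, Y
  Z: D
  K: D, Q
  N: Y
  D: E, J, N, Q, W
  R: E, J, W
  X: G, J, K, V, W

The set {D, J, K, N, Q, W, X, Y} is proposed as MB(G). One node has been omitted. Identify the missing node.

V

G has parents D, J, N, Q, W, Y.
G's children: X.
Co-parents of G (other parents of its children):
  X's other parents are J, K, V, W.
MB(G) = {D, J, K, N, Q, V, W, X, Y}.
Comparing with the claimed set, V is missing.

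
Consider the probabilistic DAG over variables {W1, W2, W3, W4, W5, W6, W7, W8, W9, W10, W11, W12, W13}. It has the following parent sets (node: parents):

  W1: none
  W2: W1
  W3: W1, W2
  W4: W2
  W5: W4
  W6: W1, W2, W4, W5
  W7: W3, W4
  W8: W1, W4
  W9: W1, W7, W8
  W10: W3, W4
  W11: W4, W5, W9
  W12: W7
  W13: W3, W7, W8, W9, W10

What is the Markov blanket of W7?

W7's parents: W3, W4.
W7's children: W9, W12, W13.
For each child, the remaining parents (spouses of W7):
  W9: W1, W8
  W12: —
  W13: W3, W8, W9, W10
Taking the union gives {W1, W3, W4, W8, W9, W10, W12, W13}.

{W1, W3, W4, W8, W9, W10, W12, W13}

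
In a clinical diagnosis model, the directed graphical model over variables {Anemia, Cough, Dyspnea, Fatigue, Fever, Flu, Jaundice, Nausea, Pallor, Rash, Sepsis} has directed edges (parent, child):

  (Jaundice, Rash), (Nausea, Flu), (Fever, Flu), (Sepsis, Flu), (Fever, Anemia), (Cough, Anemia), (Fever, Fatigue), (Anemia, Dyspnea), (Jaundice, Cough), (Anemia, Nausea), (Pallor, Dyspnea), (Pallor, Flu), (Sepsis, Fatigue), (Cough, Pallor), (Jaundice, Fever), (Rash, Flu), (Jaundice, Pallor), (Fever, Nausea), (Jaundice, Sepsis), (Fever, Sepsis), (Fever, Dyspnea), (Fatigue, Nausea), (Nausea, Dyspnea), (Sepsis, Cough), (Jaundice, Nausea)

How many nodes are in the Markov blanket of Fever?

Fever's parents: Jaundice.
Fever has children Anemia, Dyspnea, Fatigue, Flu, Nausea, Sepsis.
Parents of each child, excluding Fever:
  Sepsis: Jaundice
  Fatigue: Sepsis
  Anemia: Cough
  Nausea: Anemia, Fatigue, Jaundice
  Flu: Nausea, Pallor, Rash, Sepsis
  Dyspnea: Anemia, Nausea, Pallor
MB(Fever) = {Anemia, Cough, Dyspnea, Fatigue, Flu, Jaundice, Nausea, Pallor, Rash, Sepsis}, which has 10 nodes.

10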